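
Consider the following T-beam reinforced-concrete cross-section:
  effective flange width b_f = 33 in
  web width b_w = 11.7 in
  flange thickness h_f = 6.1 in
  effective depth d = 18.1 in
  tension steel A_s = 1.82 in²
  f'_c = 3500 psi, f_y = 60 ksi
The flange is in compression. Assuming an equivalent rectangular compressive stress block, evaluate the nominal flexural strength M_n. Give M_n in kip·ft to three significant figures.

M_n ≈ 160 kip·ft

Tension: T = A_s f_y = 1.82 × 60 = 109.2 kips.
Try a within the flange: a = T/(0.85 f'_c b_f) = 109.2/(0.85 × 3.5 × 33) = 1.112 in.
Since a = 1.112 ≤ h_f = 6.1 in, the stress block lies entirely in the flange; analyse as a rectangular beam of width b_f.
M_n = T(d − a/2) = 109.2 × (18.1 − 0.556) = 1915.8 kip·in.
M_n = 1915.8/12 = 159.65 kip·ft.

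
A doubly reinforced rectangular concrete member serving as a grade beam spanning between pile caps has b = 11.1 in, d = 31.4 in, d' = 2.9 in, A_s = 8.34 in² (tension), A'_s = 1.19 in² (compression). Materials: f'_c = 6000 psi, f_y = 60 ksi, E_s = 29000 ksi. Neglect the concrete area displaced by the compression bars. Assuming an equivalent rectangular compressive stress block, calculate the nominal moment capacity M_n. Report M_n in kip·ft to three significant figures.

M_n ≈ 1160 kip·ft

Assume both steels yield.
a = (A_s − A'_s) f_y/(0.85 f'_c b) = (8.34 − 1.19) × 60/(0.85 × 6 × 11.1) = 7.578 in.
c = a/β₁ = 7.578/0.75 = 10.104 in; ε'_s = 0.003(c − d')/c = 0.0021 ≥ ε_y = 0.0021, so the compression steel yields.
M_n = (A_s − A'_s) f_y (d − a/2) + A'_s f_y (d − d') = 429 × (31.4 − 3.789) + 71.4 × (31.4 − 2.9) = 11845.1 + 2034.9 = 13880.0 kip·in = 13880.0/12 = 1156.67 kip·ft.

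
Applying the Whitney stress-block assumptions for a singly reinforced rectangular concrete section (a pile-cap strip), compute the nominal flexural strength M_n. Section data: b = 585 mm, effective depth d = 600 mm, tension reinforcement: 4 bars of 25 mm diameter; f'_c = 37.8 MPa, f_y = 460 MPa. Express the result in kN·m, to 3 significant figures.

M_n ≈ 520 kN·m

A_s = 4 × 491 = 1964 mm².
T = A_s f_y = 1964 × 460 = 903440 N = 903.44 kN.
From C = T: a = T/(0.85 f'_c b) = 903440/(0.85 × 37.8 × 585) = 48.07 mm.
M_n = T(d − a/2) = 903.44 kN × (600 − 24.035) mm = 520.35 kN·m.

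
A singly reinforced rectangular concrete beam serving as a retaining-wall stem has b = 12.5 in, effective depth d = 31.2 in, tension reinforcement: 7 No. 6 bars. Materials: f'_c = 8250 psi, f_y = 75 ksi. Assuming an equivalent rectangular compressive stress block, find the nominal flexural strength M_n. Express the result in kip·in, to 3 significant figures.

A_s = 7 × 0.44 = 3.08 in².
T = A_s f_y = 3.08 × 75 = 231 kips.
a = T/(0.85 f'_c b) = 231/(0.85 × 8.25 × 12.5) = 2.635 in.
M_n = T(d − a/2) = 231 × (31.2 − 1.3175) = 6902.9 kip·in.

M_n ≈ 6900 kip·in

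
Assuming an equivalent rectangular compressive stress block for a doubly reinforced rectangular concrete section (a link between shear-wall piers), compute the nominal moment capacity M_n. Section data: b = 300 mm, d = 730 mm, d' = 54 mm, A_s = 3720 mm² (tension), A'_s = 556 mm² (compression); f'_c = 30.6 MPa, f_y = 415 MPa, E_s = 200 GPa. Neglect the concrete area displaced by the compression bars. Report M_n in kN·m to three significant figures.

Assume both tension and compression steel yield.
Net tension couple steel: A_s − A'_s = 3164 mm².
a = (A_s − A'_s) f_y / (0.85 f'_c b) = 1313060/(0.85 × 30.6 × 300) = 168.28 mm.
c = a/β₁ = 168.28/0.831 = 202.50 mm; ε'_s = 0.003(c − d')/c = 0.0022 ≥ f_y/E_s = 0.0021, so compression steel does yield.
M_n = (A_s − A'_s) f_y (d − a/2) + A'_s f_y (d − d') = [1313060 × (730 − 84.14) + 230740 × (730 − 54)] × 10⁻⁶ = 848.05 + 155.98 = 1004.03 kN·m.

M_n ≈ 1000 kN·m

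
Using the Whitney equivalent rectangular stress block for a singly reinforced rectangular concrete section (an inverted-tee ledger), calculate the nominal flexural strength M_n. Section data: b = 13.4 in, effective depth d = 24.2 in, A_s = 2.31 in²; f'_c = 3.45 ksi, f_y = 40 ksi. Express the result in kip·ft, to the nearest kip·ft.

T = A_s f_y = 2.31 × 40 = 92.4 kips.
a = T/(0.85 f'_c b) = 92.4/(0.85 × 3.45 × 13.4) = 2.351 in.
M_n = T(d − a/2) = 92.4 × (24.2 − 1.1755) = 2127.5 kip·in = 2127.5/12 = 177.29 kip·ft.

M_n ≈ 177 kip·ft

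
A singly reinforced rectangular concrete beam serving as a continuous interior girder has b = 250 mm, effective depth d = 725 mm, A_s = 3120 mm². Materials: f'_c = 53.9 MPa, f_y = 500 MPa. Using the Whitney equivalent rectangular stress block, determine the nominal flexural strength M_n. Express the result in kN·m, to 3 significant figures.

M_n ≈ 1020 kN·m

T = A_s f_y = 3120 × 500 = 1560000 N = 1560 kN.
From C = T: a = T/(0.85 f'_c b) = 1560000/(0.85 × 53.9 × 250) = 136.20 mm.
M_n = T(d − a/2) = 1560 kN × (725 − 68.1) mm = 1024.76 kN·m.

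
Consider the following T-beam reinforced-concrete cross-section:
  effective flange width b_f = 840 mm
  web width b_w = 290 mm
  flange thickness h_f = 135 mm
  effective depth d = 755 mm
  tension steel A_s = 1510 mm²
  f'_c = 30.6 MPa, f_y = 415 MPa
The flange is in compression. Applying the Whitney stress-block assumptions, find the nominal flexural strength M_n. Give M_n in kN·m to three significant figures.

M_n ≈ 464 kN·m

Tension: T = A_s f_y = 1510 × 415 = 626650 N.
Try a within the flange: a = T/(0.85 f'_c b_f) = 626650/(0.85 × 30.6 × 840) = 28.68 mm.
Since a = 28.68 ≤ h_f = 135 mm, the stress block lies entirely in the flange; analyse as a rectangular beam of width b_f.
M_n = T(d − a/2) = 626650 × (755 − 14.34) = 464.13 × 10⁶ N·mm.
M_n = 464.13 kN·m.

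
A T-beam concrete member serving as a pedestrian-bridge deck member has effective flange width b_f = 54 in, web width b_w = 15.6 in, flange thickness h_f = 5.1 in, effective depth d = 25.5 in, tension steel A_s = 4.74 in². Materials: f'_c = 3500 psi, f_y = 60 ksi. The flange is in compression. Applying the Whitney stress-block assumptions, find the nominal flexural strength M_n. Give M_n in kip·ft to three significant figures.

Tension: T = A_s f_y = 4.74 × 60 = 284.4 kips.
Try a within the flange: a = T/(0.85 f'_c b_f) = 284.4/(0.85 × 3.5 × 54) = 1.770 in.
Since a = 1.770 ≤ h_f = 5.1 in, the stress block lies entirely in the flange; analyse as a rectangular beam of width b_f.
M_n = T(d − a/2) = 284.4 × (25.5 − 0.885) = 7000.5 kip·in.
M_n = 7000.5/12 = 583.38 kip·ft.

M_n ≈ 583 kip·ft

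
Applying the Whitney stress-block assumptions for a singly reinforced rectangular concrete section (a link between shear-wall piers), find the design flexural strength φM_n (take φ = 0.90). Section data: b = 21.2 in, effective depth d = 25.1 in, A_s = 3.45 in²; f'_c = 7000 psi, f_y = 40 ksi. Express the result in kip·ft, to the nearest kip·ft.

T = A_s f_y = 3.45 × 40 = 138 kips.
a = T/(0.85 f'_c b) = 138/(0.85 × 7 × 21.2) = 1.094 in.
M_n = T(d − a/2) = 138 × (25.1 − 0.547) = 3388.3 kip·in = 3388.3/12 = 282.36 kip·ft.
φM_n = 0.90 × 282.36 = 254.12 kip·ft.

φM_n ≈ 254 kip·ft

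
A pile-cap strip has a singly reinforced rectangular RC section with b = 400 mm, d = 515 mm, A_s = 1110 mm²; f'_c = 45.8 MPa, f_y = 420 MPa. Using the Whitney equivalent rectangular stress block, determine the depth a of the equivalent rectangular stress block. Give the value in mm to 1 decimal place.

a ≈ 29.9 mm

T = A_s f_y = 1110 × 420 = 466200 N = 466.2 kN.
Setting C = 0.85 f'_c a b equal to T: a = 466200/(0.85 × 45.8 × 400) = 29.9 mm.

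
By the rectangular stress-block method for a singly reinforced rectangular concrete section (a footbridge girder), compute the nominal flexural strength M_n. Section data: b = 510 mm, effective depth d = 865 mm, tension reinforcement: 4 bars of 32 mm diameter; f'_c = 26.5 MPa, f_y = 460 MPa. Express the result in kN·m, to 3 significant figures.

A_s = 4 × 804 = 3216 mm².
T = A_s f_y = 3216 × 460 = 1479360 N = 1479.36 kN.
From C = T: a = T/(0.85 f'_c b) = 1479360/(0.85 × 26.5 × 510) = 128.78 mm.
M_n = T(d − a/2) = 1479.36 kN × (865 − 64.39) mm = 1184.39 kN·m.

M_n ≈ 1180 kN·m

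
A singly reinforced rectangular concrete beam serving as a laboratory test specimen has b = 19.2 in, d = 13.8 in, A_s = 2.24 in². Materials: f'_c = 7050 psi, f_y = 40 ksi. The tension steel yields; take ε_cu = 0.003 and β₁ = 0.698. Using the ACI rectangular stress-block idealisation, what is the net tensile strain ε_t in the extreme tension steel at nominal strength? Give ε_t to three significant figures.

a = A_s f_y/(0.85 f'_c b) = 0.779 in.
β₁ = 0.698, so c = a/β₁ = 0.779/0.698 = 1.116 in.
From the linear strain diagram with ε_cu = 0.003: ε_t = 0.003 (d − c)/c = 0.003 × (13.8 − 1.116)/1.116 = 0.0341.
Since ε_t ≥ 0.005, the section is tension-controlled.

ε_t ≈ 0.0341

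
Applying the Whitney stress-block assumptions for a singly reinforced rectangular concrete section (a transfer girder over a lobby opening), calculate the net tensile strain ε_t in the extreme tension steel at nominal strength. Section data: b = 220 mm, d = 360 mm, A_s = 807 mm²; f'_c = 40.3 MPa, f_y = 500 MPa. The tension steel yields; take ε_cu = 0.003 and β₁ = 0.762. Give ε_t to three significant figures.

ε_t ≈ 0.0124

a = A_s f_y/(0.85 f'_c b) = 53.54 mm.
β₁ = 0.762, so c = a/β₁ = 53.54/0.762 = 70.26 mm.
From the linear strain diagram with ε_cu = 0.003: ε_t = 0.003 (d − c)/c = 0.003 × (360 − 70.26)/70.26 = 0.0124.
Since ε_t ≥ 0.005, the section is tension-controlled.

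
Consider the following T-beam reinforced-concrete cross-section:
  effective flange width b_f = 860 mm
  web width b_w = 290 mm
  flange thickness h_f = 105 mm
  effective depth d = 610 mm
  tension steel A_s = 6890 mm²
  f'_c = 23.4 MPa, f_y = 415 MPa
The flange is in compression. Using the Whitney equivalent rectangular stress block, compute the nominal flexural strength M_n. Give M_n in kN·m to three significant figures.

M_n ≈ 1440 kN·m

Tension: T = A_s f_y = 6890 × 415 = 2859350 N.
Try a within the flange: a = T/(0.85 f'_c b_f) = 2859350/(0.85 × 23.4 × 860) = 167.16 mm.
a = 167.16 > h_f = 105 mm: the block extends into the web. Split into flange-overhang and web parts.
C_f = 0.85 f'_c (b_f − b_w) h_f = 0.85 × 23.4 × (860 − 290) × 105 = 1190417 N.
Remaining web compression depth: a_w = (T − C_f)/(0.85 f'_c b_w) = (2859350 − 1190417)/(0.85 × 23.4 × 290) = 289.34 mm.
M_n = C_f(d − h_f/2) + (T − C_f)(d − a_w/2) = 1190417 × (610 − 52.5) + 1668933 × (610 − 144.67) = 663.66 + 776.60 = 1440.26 × 10⁶ N·mm.
M_n = 1440.26 kN·m.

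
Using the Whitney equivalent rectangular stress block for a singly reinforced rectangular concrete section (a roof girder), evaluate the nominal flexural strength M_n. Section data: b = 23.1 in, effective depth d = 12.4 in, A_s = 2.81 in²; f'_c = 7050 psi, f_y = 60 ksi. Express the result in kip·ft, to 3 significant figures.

T = A_s f_y = 2.81 × 60 = 168.6 kips.
a = T/(0.85 f'_c b) = 168.6/(0.85 × 7.05 × 23.1) = 1.218 in.
M_n = T(d − a/2) = 168.6 × (12.4 − 0.609) = 1988.0 kip·in = 1988.0/12 = 165.67 kip·ft.

M_n ≈ 166 kip·ft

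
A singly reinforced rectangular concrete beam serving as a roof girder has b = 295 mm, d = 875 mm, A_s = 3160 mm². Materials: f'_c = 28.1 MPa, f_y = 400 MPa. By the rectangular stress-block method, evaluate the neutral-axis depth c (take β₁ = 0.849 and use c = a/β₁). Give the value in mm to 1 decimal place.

T = A_s f_y = 3160 × 400 = 1264000 N = 1264 kN.
Setting C = 0.85 f'_c a b equal to T: a = 1264000/(0.85 × 28.1 × 295) = 179.391 mm.
With β₁ = 0.849, c = a/β₁ = 179.391/0.849 = 211.3 mm.

c ≈ 211.3 mm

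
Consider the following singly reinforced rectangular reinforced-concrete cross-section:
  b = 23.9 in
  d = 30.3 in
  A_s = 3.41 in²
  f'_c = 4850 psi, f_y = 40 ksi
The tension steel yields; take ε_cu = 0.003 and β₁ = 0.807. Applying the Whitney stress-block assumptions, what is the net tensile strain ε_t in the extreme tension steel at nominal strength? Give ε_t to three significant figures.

a = A_s f_y/(0.85 f'_c b) = 1.384 in.
β₁ = 0.807, so c = a/β₁ = 1.384/0.807 = 1.715 in.
From the linear strain diagram with ε_cu = 0.003: ε_t = 0.003 (d − c)/c = 0.003 × (30.3 − 1.715)/1.715 = 0.0500.
Since ε_t ≥ 0.005, the section is tension-controlled.

ε_t ≈ 0.0500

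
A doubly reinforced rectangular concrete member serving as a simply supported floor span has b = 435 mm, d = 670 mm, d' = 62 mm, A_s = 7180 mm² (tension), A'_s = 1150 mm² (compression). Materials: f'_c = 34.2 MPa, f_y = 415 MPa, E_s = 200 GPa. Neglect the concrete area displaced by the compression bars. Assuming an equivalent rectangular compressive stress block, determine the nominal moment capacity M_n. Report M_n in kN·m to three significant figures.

M_n ≈ 1720 kN·m

Assume both tension and compression steel yield.
Net tension couple steel: A_s − A'_s = 6030 mm².
a = (A_s − A'_s) f_y / (0.85 f'_c b) = 2502450/(0.85 × 34.2 × 435) = 197.89 mm.
c = a/β₁ = 197.89/0.806 = 245.52 mm; ε'_s = 0.003(c − d')/c = 0.0022 ≥ f_y/E_s = 0.0021, so compression steel does yield.
M_n = (A_s − A'_s) f_y (d − a/2) + A'_s f_y (d − d') = [2502450 × (670 − 98.945) + 477250 × (670 − 62)] × 10⁻⁶ = 1429.04 + 290.17 = 1719.21 kN·m.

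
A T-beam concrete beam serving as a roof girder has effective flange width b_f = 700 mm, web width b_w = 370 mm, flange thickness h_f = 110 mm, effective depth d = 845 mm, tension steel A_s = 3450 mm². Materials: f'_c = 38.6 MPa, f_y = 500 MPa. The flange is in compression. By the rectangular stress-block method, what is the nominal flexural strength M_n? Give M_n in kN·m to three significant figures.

M_n ≈ 1390 kN·m

Tension: T = A_s f_y = 3450 × 500 = 1725000 N.
Try a within the flange: a = T/(0.85 f'_c b_f) = 1725000/(0.85 × 38.6 × 700) = 75.11 mm.
Since a = 75.11 ≤ h_f = 110 mm, the stress block lies entirely in the flange; analyse as a rectangular beam of width b_f.
M_n = T(d − a/2) = 1725000 × (845 − 37.555) = 1392.84 × 10⁶ N·mm.
M_n = 1392.84 kN·m.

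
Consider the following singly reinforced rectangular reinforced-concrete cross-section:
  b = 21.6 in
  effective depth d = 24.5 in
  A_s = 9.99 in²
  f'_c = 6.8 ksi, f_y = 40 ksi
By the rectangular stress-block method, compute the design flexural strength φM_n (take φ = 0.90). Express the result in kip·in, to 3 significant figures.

φM_n ≈ 8240 kip·in

T = A_s f_y = 9.99 × 40 = 399.6 kips.
a = T/(0.85 f'_c b) = 399.6/(0.85 × 6.8 × 21.6) = 3.201 in.
M_n = T(d − a/2) = 399.6 × (24.5 − 1.6005) = 9150.6 kip·in.
φM_n = 0.90 × 9150.6 = 8235.5 kip·in.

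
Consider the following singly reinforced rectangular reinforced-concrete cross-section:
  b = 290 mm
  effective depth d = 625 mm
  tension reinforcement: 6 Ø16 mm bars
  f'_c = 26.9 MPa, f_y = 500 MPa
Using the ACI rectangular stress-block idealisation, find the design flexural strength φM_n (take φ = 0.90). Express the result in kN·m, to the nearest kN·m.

φM_n ≈ 315 kN·m

A_s = 6 × 201 = 1206 mm².
T = A_s f_y = 1206 × 500 = 603000 N = 603 kN.
From C = T: a = T/(0.85 f'_c b) = 603000/(0.85 × 26.9 × 290) = 90.94 mm.
M_n = T(d − a/2) = 603 kN × (625 − 45.47) mm = 349.46 kN·m.
φM_n = 0.90 × 349.46 = 314.51 kN·m.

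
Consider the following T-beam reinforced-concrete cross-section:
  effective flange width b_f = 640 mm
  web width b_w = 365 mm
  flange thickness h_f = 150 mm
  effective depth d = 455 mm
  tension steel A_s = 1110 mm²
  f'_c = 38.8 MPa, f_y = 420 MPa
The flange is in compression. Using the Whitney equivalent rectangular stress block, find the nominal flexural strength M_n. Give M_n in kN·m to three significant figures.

Tension: T = A_s f_y = 1110 × 420 = 466200 N.
Try a within the flange: a = T/(0.85 f'_c b_f) = 466200/(0.85 × 38.8 × 640) = 22.09 mm.
Since a = 22.09 ≤ h_f = 150 mm, the stress block lies entirely in the flange; analyse as a rectangular beam of width b_f.
M_n = T(d − a/2) = 466200 × (455 − 11.045) = 206.97 × 10⁶ N·mm.
M_n = 206.97 kN·m.

M_n ≈ 207 kN·m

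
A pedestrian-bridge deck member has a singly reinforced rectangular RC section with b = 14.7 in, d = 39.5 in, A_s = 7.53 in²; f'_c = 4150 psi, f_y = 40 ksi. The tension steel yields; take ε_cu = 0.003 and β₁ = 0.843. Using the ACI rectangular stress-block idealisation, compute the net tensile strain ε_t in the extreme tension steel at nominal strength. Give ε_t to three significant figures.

a = A_s f_y/(0.85 f'_c b) = 5.809 in.
β₁ = 0.843, so c = a/β₁ = 5.809/0.843 = 6.891 in.
From the linear strain diagram with ε_cu = 0.003: ε_t = 0.003 (d − c)/c = 0.003 × (39.5 − 6.891)/6.891 = 0.0142.
Since ε_t ≥ 0.005, the section is tension-controlled.

ε_t ≈ 0.0142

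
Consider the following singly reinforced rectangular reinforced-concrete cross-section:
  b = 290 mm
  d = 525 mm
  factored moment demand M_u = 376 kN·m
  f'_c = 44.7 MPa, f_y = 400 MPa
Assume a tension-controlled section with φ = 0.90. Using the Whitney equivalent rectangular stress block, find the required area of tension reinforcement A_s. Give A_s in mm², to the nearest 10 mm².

M_n = M_u/φ = 376/0.90 = 417.778 kN·m.
With M_n = 0.85 f'_c a b (d − a/2), solve the quadratic for a:
a = d − √(d² − 2M_n/(0.85 f'_c b)) = 525 − √(525² − 2 × 417.778×10⁶/(0.85 × 44.7 × 290)) = 78.02 mm.
A_s = 0.85 f'_c a b / f_y = 0.85 × 44.7 × 78.02 × 290 / 400 = 2149.2 mm².

A_s ≈ 2150 mm²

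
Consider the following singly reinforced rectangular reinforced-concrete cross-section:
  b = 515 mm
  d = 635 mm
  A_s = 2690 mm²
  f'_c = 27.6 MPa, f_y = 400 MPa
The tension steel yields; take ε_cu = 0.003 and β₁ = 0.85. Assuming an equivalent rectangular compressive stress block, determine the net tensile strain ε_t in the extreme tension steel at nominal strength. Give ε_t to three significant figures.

a = A_s f_y/(0.85 f'_c b) = 89.06 mm.
β₁ = 0.85, so c = a/β₁ = 89.06/0.85 = 104.78 mm.
From the linear strain diagram with ε_cu = 0.003: ε_t = 0.003 (d − c)/c = 0.003 × (635 − 104.78)/104.78 = 0.0152.
Since ε_t ≥ 0.005, the section is tension-controlled.

ε_t ≈ 0.0152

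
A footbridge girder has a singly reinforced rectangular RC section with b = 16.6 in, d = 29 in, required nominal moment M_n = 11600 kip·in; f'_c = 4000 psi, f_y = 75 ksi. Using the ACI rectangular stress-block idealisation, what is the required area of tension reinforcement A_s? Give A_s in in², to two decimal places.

From M_n = 0.85 f'_c a b (d − a/2):
a = d − √(d² − 2M_n/(0.85 f'_c b)) = 29 − √(29² − 2 × 11600/(0.85 × 4 × 16.6)) = 8.265 in.
A_s = 0.85 f'_c a b / f_y = 0.85 × 4 × 8.265 × 16.6 / 75 = 6.220 in².

A_s ≈ 6.22 in²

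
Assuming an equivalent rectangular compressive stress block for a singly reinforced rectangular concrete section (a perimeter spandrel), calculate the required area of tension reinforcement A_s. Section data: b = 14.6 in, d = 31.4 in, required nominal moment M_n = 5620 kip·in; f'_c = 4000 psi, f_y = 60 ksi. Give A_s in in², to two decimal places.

From M_n = 0.85 f'_c a b (d − a/2):
a = d − √(d² − 2M_n/(0.85 f'_c b)) = 31.4 − √(31.4² − 2 × 5620/(0.85 × 4 × 14.6)) = 3.840 in.
A_s = 0.85 f'_c a b / f_y = 0.85 × 4 × 3.840 × 14.6 / 60 = 3.177 in².

A_s ≈ 3.18 in²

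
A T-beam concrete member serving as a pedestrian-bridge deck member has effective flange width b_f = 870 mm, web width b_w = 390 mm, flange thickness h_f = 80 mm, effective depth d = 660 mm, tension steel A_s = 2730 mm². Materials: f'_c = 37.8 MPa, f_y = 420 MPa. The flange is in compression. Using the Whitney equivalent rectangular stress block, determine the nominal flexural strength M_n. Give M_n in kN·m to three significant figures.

Tension: T = A_s f_y = 2730 × 420 = 1146600 N.
Try a within the flange: a = T/(0.85 f'_c b_f) = 1146600/(0.85 × 37.8 × 870) = 41.02 mm.
Since a = 41.02 ≤ h_f = 80 mm, the stress block lies entirely in the flange; analyse as a rectangular beam of width b_f.
M_n = T(d − a/2) = 1146600 × (660 − 20.51) = 733.24 × 10⁶ N·mm.
M_n = 733.24 kN·m.

M_n ≈ 733 kN·m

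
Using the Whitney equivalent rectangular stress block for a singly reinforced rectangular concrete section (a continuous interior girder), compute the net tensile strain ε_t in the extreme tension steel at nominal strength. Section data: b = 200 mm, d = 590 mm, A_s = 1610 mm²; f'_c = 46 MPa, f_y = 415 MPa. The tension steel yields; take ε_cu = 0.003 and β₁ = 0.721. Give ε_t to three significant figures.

a = A_s f_y/(0.85 f'_c b) = 85.44 mm.
β₁ = 0.721, so c = a/β₁ = 85.44/0.721 = 118.50 mm.
From the linear strain diagram with ε_cu = 0.003: ε_t = 0.003 (d − c)/c = 0.003 × (590 − 118.50)/118.50 = 0.0119.
Since ε_t ≥ 0.005, the section is tension-controlled.

ε_t ≈ 0.0119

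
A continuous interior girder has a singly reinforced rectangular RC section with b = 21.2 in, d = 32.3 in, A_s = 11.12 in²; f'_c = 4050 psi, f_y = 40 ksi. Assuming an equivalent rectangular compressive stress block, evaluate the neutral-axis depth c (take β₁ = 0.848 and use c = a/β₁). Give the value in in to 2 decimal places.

c ≈ 7.19 in

T = A_s f_y = 11.12 × 40 = 444.8 kips.
a = T/(0.85 f'_c b) = 444.8/(0.85 × 4.05 × 21.2) = 6.0947 in.
With β₁ = 0.848, c = a/β₁ = 6.0947/0.848 = 7.19 in.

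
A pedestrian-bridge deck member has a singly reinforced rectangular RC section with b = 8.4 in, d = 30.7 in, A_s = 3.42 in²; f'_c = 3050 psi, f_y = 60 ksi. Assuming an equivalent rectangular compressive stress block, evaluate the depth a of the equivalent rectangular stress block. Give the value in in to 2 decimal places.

a ≈ 9.42 in

T = A_s f_y = 3.42 × 60 = 205.2 kips.
a = T/(0.85 f'_c b) = 205.2/(0.85 × 3.05 × 8.4) = 9.42 in.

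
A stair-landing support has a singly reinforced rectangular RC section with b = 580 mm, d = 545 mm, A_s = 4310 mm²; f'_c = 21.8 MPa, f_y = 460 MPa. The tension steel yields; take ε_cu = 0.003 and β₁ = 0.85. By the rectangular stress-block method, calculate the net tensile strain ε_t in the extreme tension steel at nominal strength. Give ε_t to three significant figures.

ε_t ≈ 0.00453

a = A_s f_y/(0.85 f'_c b) = 184.47 mm.
β₁ = 0.85, so c = a/β₁ = 184.47/0.85 = 217.02 mm.
From the linear strain diagram with ε_cu = 0.003: ε_t = 0.003 (d − c)/c = 0.003 × (545 − 217.02)/217.02 = 0.00453.
ε_t is between 0.004 and 0.005 — transition zone.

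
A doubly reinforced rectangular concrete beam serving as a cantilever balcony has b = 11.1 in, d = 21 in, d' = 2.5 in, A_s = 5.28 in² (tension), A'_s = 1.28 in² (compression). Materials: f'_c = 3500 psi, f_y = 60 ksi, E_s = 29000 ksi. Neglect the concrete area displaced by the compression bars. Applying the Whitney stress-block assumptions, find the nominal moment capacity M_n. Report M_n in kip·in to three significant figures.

M_n ≈ 5590 kip·in

Assume both steels yield.
a = (A_s − A'_s) f_y/(0.85 f'_c b) = (5.28 − 1.28) × 60/(0.85 × 3.5 × 11.1) = 7.268 in.
c = a/β₁ = 7.268/0.85 = 8.551 in; ε'_s = 0.003(c − d')/c = 0.0021 ≥ ε_y = 0.0021, so the compression steel yields.
M_n = (A_s − A'_s) f_y (d − a/2) + A'_s f_y (d − d') = 240 × (21 − 3.634) + 76.8 × (21 − 2.5) = 4167.8 + 1420.8 = 5588.6 kip·in.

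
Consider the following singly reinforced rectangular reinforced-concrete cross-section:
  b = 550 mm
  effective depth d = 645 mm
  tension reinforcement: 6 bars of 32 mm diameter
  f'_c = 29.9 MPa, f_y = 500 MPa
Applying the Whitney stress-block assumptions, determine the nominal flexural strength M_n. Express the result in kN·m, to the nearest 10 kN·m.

A_s = 6 × 804 = 4824 mm².
T = A_s f_y = 4824 × 500 = 2412000 N = 2412 kN.
From C = T: a = T/(0.85 f'_c b) = 2412000/(0.85 × 29.9 × 550) = 172.55 mm.
M_n = T(d − a/2) = 2412 kN × (645 − 86.275) mm = 1347.64 kN·m.

M_n ≈ 1350 kN·m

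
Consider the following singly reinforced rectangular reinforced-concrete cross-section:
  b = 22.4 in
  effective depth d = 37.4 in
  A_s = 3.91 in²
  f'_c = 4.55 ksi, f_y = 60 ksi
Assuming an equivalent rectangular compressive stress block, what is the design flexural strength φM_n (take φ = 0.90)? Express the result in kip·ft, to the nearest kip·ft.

φM_n ≈ 634 kip·ft

T = A_s f_y = 3.91 × 60 = 234.6 kips.
a = T/(0.85 f'_c b) = 234.6/(0.85 × 4.55 × 22.4) = 2.708 in.
M_n = T(d − a/2) = 234.6 × (37.4 − 1.354) = 8456.4 kip·in = 8456.4/12 = 704.70 kip·ft.
φM_n = 0.90 × 704.70 = 634.23 kip·ft.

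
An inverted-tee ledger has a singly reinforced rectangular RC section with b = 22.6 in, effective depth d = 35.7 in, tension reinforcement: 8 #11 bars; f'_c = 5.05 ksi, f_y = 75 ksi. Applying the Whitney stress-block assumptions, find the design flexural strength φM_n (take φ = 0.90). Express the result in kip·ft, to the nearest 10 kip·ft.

φM_n ≈ 2170 kip·ft

A_s = 8 × 1.56 = 12.48 in².
T = A_s f_y = 12.48 × 75 = 936 kips.
a = T/(0.85 f'_c b) = 936/(0.85 × 5.05 × 22.6) = 9.648 in.
M_n = T(d − a/2) = 936 × (35.7 − 4.824) = 28899.9 kip·in = 28899.9/12 = 2408.33 kip·ft.
φM_n = 0.90 × 2408.33 = 2167.50 kip·ft.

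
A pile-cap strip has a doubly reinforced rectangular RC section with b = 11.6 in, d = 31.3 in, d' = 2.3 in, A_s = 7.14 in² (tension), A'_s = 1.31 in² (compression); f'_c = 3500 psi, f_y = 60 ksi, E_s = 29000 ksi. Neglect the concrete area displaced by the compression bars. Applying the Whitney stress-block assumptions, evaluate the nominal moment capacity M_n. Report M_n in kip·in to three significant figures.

M_n ≈ 11500 kip·in

Assume both steels yield.
a = (A_s − A'_s) f_y/(0.85 f'_c b) = (7.14 − 1.31) × 60/(0.85 × 3.5 × 11.6) = 10.136 in.
c = a/β₁ = 10.136/0.85 = 11.925 in; ε'_s = 0.003(c − d')/c = 0.0024 ≥ ε_y = 0.0021, so the compression steel yields.
M_n = (A_s − A'_s) f_y (d − a/2) + A'_s f_y (d − d') = 349.8 × (31.3 − 5.068) + 78.6 × (31.3 − 2.3) = 9176.0 + 2279.4 = 11455.4 kip·in.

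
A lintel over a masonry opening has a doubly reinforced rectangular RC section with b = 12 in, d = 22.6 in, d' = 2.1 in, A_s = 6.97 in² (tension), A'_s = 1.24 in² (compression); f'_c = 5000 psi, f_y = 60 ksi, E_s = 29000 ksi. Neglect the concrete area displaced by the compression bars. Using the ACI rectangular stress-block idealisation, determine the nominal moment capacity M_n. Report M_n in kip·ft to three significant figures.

Assume both steels yield.
a = (A_s − A'_s) f_y/(0.85 f'_c b) = (6.97 − 1.24) × 60/(0.85 × 5 × 12) = 6.741 in.
c = a/β₁ = 6.741/0.8 = 8.426 in; ε'_s = 0.003(c − d')/c = 0.0023 ≥ ε_y = 0.0021, so the compression steel yields.
M_n = (A_s − A'_s) f_y (d − a/2) + A'_s f_y (d − d') = 343.8 × (22.6 − 3.3705) + 74.4 × (22.6 − 2.1) = 6611.1 + 1525.2 = 8136.3 kip·in = 8136.3/12 = 678.03 kip·ft.

M_n ≈ 678 kip·ft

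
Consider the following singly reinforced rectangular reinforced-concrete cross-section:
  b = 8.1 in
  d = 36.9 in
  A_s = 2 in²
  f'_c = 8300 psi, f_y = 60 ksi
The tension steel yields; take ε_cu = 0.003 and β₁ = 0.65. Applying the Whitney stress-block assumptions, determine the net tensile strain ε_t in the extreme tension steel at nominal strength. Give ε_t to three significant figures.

ε_t ≈ 0.0313

a = A_s f_y/(0.85 f'_c b) = 2.100 in.
β₁ = 0.65, so c = a/β₁ = 2.100/0.65 = 3.231 in.
From the linear strain diagram with ε_cu = 0.003: ε_t = 0.003 (d − c)/c = 0.003 × (36.9 − 3.231)/3.231 = 0.0313.
Since ε_t ≥ 0.005, the section is tension-controlled.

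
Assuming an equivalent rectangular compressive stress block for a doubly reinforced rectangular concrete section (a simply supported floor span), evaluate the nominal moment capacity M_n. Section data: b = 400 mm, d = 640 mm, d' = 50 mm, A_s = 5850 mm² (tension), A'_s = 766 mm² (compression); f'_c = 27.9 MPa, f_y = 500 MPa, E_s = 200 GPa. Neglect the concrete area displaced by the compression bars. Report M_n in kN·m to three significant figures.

M_n ≈ 1510 kN·m

Assume both tension and compression steel yield.
Net tension couple steel: A_s − A'_s = 5084 mm².
a = (A_s − A'_s) f_y / (0.85 f'_c b) = 2542000/(0.85 × 27.9 × 400) = 267.97 mm.
c = a/β₁ = 267.97/0.85 = 315.26 mm; ε'_s = 0.003(c − d')/c = 0.0025 ≥ f_y/E_s = 0.0025, so compression steel does yield.
M_n = (A_s − A'_s) f_y (d − a/2) + A'_s f_y (d − d') = [2542000 × (640 − 133.985) + 383000 × (640 − 50)] × 10⁻⁶ = 1286.29 + 225.97 = 1512.26 kN·m.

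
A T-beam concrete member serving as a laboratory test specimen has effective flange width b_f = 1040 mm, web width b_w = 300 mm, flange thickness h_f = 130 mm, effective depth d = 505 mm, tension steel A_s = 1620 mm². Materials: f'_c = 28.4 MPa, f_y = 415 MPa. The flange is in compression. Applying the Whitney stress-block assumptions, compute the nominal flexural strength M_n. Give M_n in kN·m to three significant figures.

Tension: T = A_s f_y = 1620 × 415 = 672300 N.
Try a within the flange: a = T/(0.85 f'_c b_f) = 672300/(0.85 × 28.4 × 1040) = 26.78 mm.
Since a = 26.78 ≤ h_f = 130 mm, the stress block lies entirely in the flange; analyse as a rectangular beam of width b_f.
M_n = T(d − a/2) = 672300 × (505 − 13.39) = 330.51 × 10⁶ N·mm.
M_n = 330.51 kN·m.

M_n ≈ 331 kN·m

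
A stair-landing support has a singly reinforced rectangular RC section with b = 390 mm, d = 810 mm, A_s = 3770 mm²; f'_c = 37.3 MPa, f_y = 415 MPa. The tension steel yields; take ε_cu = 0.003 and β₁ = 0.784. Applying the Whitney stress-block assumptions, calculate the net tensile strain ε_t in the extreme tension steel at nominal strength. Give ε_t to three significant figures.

ε_t ≈ 0.0121

a = A_s f_y/(0.85 f'_c b) = 126.53 mm.
β₁ = 0.784, so c = a/β₁ = 126.53/0.784 = 161.39 mm.
From the linear strain diagram with ε_cu = 0.003: ε_t = 0.003 (d − c)/c = 0.003 × (810 − 161.39)/161.39 = 0.0121.
Since ε_t ≥ 0.005, the section is tension-controlled.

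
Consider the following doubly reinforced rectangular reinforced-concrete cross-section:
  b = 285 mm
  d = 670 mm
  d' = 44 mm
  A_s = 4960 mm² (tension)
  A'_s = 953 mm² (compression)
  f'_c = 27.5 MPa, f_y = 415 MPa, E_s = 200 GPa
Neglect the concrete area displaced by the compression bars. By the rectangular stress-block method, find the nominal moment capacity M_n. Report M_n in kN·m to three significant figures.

Assume both tension and compression steel yield.
Net tension couple steel: A_s − A'_s = 4007 mm².
a = (A_s − A'_s) f_y / (0.85 f'_c b) = 1662905/(0.85 × 27.5 × 285) = 249.62 mm.
c = a/β₁ = 249.62/0.85 = 293.67 mm; ε'_s = 0.003(c − d')/c = 0.0026 ≥ f_y/E_s = 0.0021, so compression steel does yield.
M_n = (A_s − A'_s) f_y (d − a/2) + A'_s f_y (d − d') = [1662905 × (670 − 124.81) + 395495 × (670 − 44)] × 10⁻⁶ = 906.60 + 247.58 = 1154.18 kN·m.

M_n ≈ 1150 kN·m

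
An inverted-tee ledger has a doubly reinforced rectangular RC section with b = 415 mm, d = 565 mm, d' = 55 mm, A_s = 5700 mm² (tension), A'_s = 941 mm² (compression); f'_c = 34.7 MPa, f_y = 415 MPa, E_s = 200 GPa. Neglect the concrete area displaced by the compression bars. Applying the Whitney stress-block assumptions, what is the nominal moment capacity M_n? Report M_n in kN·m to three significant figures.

M_n ≈ 1160 kN·m

Assume both tension and compression steel yield.
Net tension couple steel: A_s − A'_s = 4759 mm².
a = (A_s − A'_s) f_y / (0.85 f'_c b) = 1974985/(0.85 × 34.7 × 415) = 161.35 mm.
c = a/β₁ = 161.35/0.802 = 201.18 mm; ε'_s = 0.003(c − d')/c = 0.0022 ≥ f_y/E_s = 0.0021, so compression steel does yield.
M_n = (A_s − A'_s) f_y (d − a/2) + A'_s f_y (d − d') = [1974985 × (565 − 80.675) + 390515 × (565 − 55)] × 10⁻⁶ = 956.53 + 199.16 = 1155.69 kN·m.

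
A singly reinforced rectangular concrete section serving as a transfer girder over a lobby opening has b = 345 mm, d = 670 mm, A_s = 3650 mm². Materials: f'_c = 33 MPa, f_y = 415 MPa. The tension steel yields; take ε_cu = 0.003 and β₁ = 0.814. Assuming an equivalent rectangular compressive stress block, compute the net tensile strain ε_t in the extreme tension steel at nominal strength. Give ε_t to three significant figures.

ε_t ≈ 0.00745

a = A_s f_y/(0.85 f'_c b) = 156.53 mm.
β₁ = 0.814, so c = a/β₁ = 156.53/0.814 = 192.30 mm.
From the linear strain diagram with ε_cu = 0.003: ε_t = 0.003 (d − c)/c = 0.003 × (670 − 192.30)/192.30 = 0.00745.
Since ε_t ≥ 0.005, the section is tension-controlled.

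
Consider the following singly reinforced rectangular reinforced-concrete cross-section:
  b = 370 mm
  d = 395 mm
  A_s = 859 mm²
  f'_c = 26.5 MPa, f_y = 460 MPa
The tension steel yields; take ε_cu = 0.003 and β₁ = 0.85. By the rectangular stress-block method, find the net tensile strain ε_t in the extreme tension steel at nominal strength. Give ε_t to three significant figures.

ε_t ≈ 0.0182

a = A_s f_y/(0.85 f'_c b) = 47.41 mm.
β₁ = 0.85, so c = a/β₁ = 47.41/0.85 = 55.78 mm.
From the linear strain diagram with ε_cu = 0.003: ε_t = 0.003 (d − c)/c = 0.003 × (395 − 55.78)/55.78 = 0.0182.
Since ε_t ≥ 0.005, the section is tension-controlled.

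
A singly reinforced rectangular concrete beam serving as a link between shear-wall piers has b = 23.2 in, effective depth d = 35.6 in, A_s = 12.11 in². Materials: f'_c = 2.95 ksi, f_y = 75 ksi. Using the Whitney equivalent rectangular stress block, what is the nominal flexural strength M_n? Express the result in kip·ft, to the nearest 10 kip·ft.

T = A_s f_y = 12.11 × 75 = 908.25 kips.
a = T/(0.85 f'_c b) = 908.25/(0.85 × 2.95 × 23.2) = 15.613 in.
M_n = T(d − a/2) = 908.25 × (35.6 − 7.8065) = 25243.4 kip·in = 25243.4/12 = 2103.62 kip·ft.

M_n ≈ 2100 kip·ft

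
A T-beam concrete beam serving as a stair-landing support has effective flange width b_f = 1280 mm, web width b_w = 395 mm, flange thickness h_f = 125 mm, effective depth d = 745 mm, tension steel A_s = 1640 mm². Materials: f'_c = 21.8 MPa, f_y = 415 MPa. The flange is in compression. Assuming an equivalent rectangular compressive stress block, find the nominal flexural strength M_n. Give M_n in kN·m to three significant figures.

Tension: T = A_s f_y = 1640 × 415 = 680600 N.
Try a within the flange: a = T/(0.85 f'_c b_f) = 680600/(0.85 × 21.8 × 1280) = 28.70 mm.
Since a = 28.70 ≤ h_f = 125 mm, the stress block lies entirely in the flange; analyse as a rectangular beam of width b_f.
M_n = T(d − a/2) = 680600 × (745 − 14.35) = 497.28 × 10⁶ N·mm.
M_n = 497.28 kN·m.

M_n ≈ 497 kN·m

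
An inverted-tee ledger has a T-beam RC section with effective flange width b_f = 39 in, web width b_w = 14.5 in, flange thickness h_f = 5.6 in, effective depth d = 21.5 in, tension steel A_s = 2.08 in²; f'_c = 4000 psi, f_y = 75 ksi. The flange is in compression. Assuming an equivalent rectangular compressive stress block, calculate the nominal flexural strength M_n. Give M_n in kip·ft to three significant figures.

M_n ≈ 272 kip·ft

Tension: T = A_s f_y = 2.08 × 75 = 156 kips.
Try a within the flange: a = T/(0.85 f'_c b_f) = 156/(0.85 × 4 × 39) = 1.176 in.
Since a = 1.176 ≤ h_f = 5.6 in, the stress block lies entirely in the flange; analyse as a rectangular beam of width b_f.
M_n = T(d − a/2) = 156 × (21.5 − 0.588) = 3262.3 kip·in.
M_n = 3262.3/12 = 271.86 kip·ft.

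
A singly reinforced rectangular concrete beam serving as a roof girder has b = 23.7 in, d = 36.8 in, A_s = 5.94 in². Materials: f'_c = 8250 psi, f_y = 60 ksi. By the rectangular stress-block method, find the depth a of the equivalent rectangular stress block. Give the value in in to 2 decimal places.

T = A_s f_y = 5.94 × 60 = 356.4 kips.
a = T/(0.85 f'_c b) = 356.4/(0.85 × 8.25 × 23.7) = 2.14 in.

a ≈ 2.14 in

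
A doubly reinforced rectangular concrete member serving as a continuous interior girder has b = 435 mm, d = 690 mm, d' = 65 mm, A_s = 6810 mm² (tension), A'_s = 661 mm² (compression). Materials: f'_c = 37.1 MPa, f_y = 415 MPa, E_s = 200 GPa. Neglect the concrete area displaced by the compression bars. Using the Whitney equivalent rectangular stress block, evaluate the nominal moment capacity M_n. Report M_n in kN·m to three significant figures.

M_n ≈ 1690 kN·m

Assume both tension and compression steel yield.
Net tension couple steel: A_s − A'_s = 6149 mm².
a = (A_s − A'_s) f_y / (0.85 f'_c b) = 2551835/(0.85 × 37.1 × 435) = 186.02 mm.
c = a/β₁ = 186.02/0.785 = 236.97 mm; ε'_s = 0.003(c − d')/c = 0.0022 ≥ f_y/E_s = 0.0021, so compression steel does yield.
M_n = (A_s − A'_s) f_y (d − a/2) + A'_s f_y (d − d') = [2551835 × (690 − 93.01) + 274315 × (690 − 65)] × 10⁻⁶ = 1523.42 + 171.45 = 1694.87 kN·m.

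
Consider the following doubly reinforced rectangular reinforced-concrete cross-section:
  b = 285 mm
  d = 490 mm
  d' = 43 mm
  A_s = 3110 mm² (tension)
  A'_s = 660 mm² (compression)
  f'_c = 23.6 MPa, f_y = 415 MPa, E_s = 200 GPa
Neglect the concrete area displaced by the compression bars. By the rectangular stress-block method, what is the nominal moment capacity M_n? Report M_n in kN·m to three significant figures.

Assume both tension and compression steel yield.
Net tension couple steel: A_s − A'_s = 2450 mm².
a = (A_s − A'_s) f_y / (0.85 f'_c b) = 1016750/(0.85 × 23.6 × 285) = 177.84 mm.
c = a/β₁ = 177.84/0.85 = 209.22 mm; ε'_s = 0.003(c − d')/c = 0.0024 ≥ f_y/E_s = 0.0021, so compression steel does yield.
M_n = (A_s − A'_s) f_y (d − a/2) + A'_s f_y (d − d') = [1016750 × (490 − 88.92) + 273900 × (490 − 43)] × 10⁻⁶ = 407.80 + 122.43 = 530.23 kN·m.

M_n ≈ 530 kN·m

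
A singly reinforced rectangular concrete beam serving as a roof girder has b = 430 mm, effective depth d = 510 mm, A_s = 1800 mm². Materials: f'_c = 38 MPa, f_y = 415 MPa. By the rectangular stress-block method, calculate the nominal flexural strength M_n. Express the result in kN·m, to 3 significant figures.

M_n ≈ 361 kN·m

T = A_s f_y = 1800 × 415 = 747000 N = 747 kN.
From C = T: a = T/(0.85 f'_c b) = 747000/(0.85 × 38 × 430) = 53.78 mm.
M_n = T(d − a/2) = 747 kN × (510 − 26.89) mm = 360.88 kN·m.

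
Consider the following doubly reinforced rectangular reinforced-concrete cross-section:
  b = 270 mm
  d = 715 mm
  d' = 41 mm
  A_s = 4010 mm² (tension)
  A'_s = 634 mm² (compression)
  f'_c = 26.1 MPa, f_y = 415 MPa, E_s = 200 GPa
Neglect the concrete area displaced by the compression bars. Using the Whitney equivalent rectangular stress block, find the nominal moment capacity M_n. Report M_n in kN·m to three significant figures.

M_n ≈ 1020 kN·m

Assume both tension and compression steel yield.
Net tension couple steel: A_s − A'_s = 3376 mm².
a = (A_s − A'_s) f_y / (0.85 f'_c b) = 1401040/(0.85 × 26.1 × 270) = 233.90 mm.
c = a/β₁ = 233.90/0.85 = 275.18 mm; ε'_s = 0.003(c − d')/c = 0.0026 ≥ f_y/E_s = 0.0021, so compression steel does yield.
M_n = (A_s − A'_s) f_y (d − a/2) + A'_s f_y (d − d') = [1401040 × (715 − 116.95) + 263110 × (715 − 41)] × 10⁻⁶ = 837.89 + 177.34 = 1015.23 kN·m.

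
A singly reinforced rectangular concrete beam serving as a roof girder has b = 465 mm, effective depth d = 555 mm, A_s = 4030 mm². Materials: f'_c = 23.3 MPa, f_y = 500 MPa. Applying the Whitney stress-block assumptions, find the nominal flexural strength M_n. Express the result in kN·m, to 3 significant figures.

T = A_s f_y = 4030 × 500 = 2015000 N = 2015 kN.
From C = T: a = T/(0.85 f'_c b) = 2015000/(0.85 × 23.3 × 465) = 218.80 mm.
M_n = T(d − a/2) = 2015 kN × (555 − 109.4) mm = 897.88 kN·m.

M_n ≈ 898 kN·m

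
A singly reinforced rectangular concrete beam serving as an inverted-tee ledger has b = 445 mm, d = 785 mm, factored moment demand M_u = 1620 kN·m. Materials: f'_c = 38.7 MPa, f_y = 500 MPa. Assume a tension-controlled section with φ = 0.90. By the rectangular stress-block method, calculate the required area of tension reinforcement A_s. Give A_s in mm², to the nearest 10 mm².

M_n = M_u/φ = 1620/0.90 = 1800 kN·m.
With M_n = 0.85 f'_c a b (d − a/2), solve the quadratic for a:
a = d − √(d² − 2M_n/(0.85 f'_c b)) = 785 − √(785² − 2 × 1800×10⁶/(0.85 × 38.7 × 445)) = 176.48 mm.
A_s = 0.85 f'_c a b / f_y = 0.85 × 38.7 × 176.48 × 445 / 500 = 5166.7 mm².

A_s ≈ 5170 mm²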